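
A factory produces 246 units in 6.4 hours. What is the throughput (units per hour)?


Throughput = units / time
= 246 / 6.4
= 38.4 units/hour


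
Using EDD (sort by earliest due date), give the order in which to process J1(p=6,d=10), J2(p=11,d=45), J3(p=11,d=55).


EDD: sort by earliest due date
  J1: d=10, p=6
  J2: d=45, p=11
  J3: d=55, p=11
Order: J1 → J2 → J3


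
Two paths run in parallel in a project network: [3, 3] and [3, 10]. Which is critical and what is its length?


Path A: 3 + 3 = 6
Path B: 3 + 10 = 13
Critical path = longest = max(6, 13)
= 13 (Path B)


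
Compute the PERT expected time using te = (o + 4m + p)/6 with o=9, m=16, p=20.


te = (o + 4m + p) / 6
= (9 + 4×16 + 20) / 6
= (9 + 64 + 20) / 6
= 93 / 6
= 15.50


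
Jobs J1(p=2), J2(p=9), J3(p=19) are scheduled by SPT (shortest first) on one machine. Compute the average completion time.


SPT order: J1 → J2 → J3
Completion times:
  J1: C=2
  J2: C=11
  J3: C=30
Sum = 43, n = 3
Mean flow = 43/3
= 14.33


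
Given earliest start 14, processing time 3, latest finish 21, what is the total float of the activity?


EF = ES + duration = 14 + 3 = 17
LS = LF - duration = 21 - 3 = 18
Total Float = LF - EF = 21 - 17
(or LS - ES = 18 - 14)
= 4


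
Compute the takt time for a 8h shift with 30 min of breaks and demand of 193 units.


Available = 8×60 - 30 = 450 min
Takt time = 450 / 193
= 2.33 min/unit


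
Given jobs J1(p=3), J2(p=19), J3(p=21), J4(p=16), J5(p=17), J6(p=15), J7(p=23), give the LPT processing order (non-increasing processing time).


LPT: sort by longest processing time first
  J7: p=23
  J3: p=21
  J2: p=19
  J5: p=17
  J4: p=16
  J6: p=15
  J1: p=3
Order: J7 → J3 → J2 → J5 → J4 → J6 → J1


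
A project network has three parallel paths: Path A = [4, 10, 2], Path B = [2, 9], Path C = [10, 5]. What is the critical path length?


Path A: 4 + 10 + 2 = 16
Path B: 2 + 9 = 11
Path C: 10 + 5 = 15
Critical path = longest = max(16, 11, 15)
= 16 (Path A)


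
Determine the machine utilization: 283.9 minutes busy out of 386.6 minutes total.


Utilization = busy / total × 100
= 283.9 / 386.6 × 100
= 73.4%


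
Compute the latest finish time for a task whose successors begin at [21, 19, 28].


LF = min of all successor start times
Successors start at: [21, 19, 28]
LF = min(21, 19, 28)
= 19


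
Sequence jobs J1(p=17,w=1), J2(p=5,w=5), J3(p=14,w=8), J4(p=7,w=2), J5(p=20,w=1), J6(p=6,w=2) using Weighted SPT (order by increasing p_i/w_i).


WSPT (Smith's rule): sort by p/w ascending
  J2: p/w = 5/5 = 1.000
  J3: p/w = 14/8 = 1.750
  J6: p/w = 6/2 = 3.000
  J4: p/w = 7/2 = 3.500
  J1: p/w = 17/1 = 17.000
  J5: p/w = 20/1 = 20.000
Order: J2 → J3 → J6 → J4 → J1 → J5


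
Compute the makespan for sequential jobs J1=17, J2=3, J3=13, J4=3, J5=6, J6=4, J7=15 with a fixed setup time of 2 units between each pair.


Makespan = Σ processing + (n-1) × setup
= (17 + 3 + 13 + 3 + 6 + 4 + 15) + (7-1)×2
= 61 + 12
= 73 time units


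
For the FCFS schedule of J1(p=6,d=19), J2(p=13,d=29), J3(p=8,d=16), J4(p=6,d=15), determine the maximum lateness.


Lateness per job (L = C - d):
  J1: C=6, d=19, L=-13
  J2: C=19, d=29, L=-10
  J3: C=27, d=16, L=11
  J4: C=33, d=15, L=18
Lmax = max(-13, -10, 11, 18)
= 18


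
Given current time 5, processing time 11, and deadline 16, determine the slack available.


Slack = due - current_time - processing
= 16 - 5 - 11
= 0


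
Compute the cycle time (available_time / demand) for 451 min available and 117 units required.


Cycle time = available time / demand
= 451 / 117
= 3.85 min/unit


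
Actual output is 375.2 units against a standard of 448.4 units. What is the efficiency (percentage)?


Efficiency = (actual / standard) × 100
= (375.2 / 448.4) × 100
= 83.7%


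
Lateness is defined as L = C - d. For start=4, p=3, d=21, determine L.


Completion = 4 + 3 = 7
Lateness = C - d = 7 - 21
= -14


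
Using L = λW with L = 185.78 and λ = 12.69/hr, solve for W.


Little's law: L = λW → W = L / λ
= 185.78 / 12.69
= 14.64 hours


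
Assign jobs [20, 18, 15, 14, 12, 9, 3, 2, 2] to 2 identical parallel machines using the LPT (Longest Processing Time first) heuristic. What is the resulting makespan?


Jobs (LPT sorted): [20, 18, 15, 14, 12, 9, 3, 2, 2]
Machines: 2
  J=20 → Machine 1 (load: 0+20=20)
  J=18 → Machine 2 (load: 0+18=18)
  J=15 → Machine 2 (load: 18+15=33)
  J=14 → Machine 1 (load: 20+14=34)
  J=12 → Machine 2 (load: 33+12=45)
  J=9 → Machine 1 (load: 34+9=43)
  J=3 → Machine 1 (load: 43+3=46)
  J=2 → Machine 2 (load: 45+2=47)
  J=2 → Machine 1 (load: 46+2=48)
Machine loads: [48, 47]
Makespan = max = 48 time units


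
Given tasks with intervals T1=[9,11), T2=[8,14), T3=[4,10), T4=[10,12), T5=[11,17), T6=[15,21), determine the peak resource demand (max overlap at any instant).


Check each time point for overlaps:
  t=9: 3 tasks active (T1, T2, T3)
Max concurrent = 3


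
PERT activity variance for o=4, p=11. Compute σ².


σ² = ((p - o) / 6)² = (p - o)² / 36
= (11 - 4)² / 36
= 7² / 36
= 49 / 36
= 1.3611


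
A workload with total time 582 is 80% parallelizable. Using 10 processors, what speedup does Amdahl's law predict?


Amdahl's law: T_p = T × ((1-p) + p/N)
= 582 × ((1-0.8) + 0.8/10)
= 582 × (0.20 + 0.0800)
= 582 × 0.2800
= 162.96
Speedup = 582/162.96
= 3.57×


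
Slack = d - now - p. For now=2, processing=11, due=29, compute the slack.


Slack = due - current_time - processing
= 29 - 2 - 11
= 16


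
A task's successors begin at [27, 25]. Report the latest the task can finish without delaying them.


LF = min of all successor start times
Successors start at: [27, 25]
LF = min(27, 25)
= 25


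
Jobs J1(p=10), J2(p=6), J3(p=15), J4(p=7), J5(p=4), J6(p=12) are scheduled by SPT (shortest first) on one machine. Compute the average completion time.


SPT order: J5 → J2 → J4 → J1 → J6 → J3
Completion times:
  J5: C=4
  J2: C=10
  J4: C=17
  J1: C=27
  J6: C=39
  J3: C=54
Sum = 151, n = 6
Mean flow = 151/6
= 25.17


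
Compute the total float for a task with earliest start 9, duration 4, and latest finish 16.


EF = ES + duration = 9 + 4 = 13
LS = LF - duration = 16 - 4 = 12
Total Float = LF - EF = 16 - 13
(or LS - ES = 12 - 9)
= 3


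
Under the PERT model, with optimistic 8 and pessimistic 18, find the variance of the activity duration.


σ² = ((p - o) / 6)² = (p - o)² / 36
= (18 - 8)² / 36
= 10² / 36
= 100 / 36
= 2.7778


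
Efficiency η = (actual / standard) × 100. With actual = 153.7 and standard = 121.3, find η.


Efficiency = (actual / standard) × 100
= (153.7 / 121.3) × 100
= 126.7%


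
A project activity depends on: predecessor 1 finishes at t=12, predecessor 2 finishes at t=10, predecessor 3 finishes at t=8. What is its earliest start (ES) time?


ES = max of all predecessor completion times
Predecessors: [12, 10, 8]
ES = max(12, 10, 8)
= 12


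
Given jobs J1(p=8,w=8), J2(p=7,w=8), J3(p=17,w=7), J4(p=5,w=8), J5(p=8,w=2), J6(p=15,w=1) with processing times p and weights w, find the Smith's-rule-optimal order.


WSPT (Smith's rule): sort by p/w ascending
  J4: p/w = 5/8 = 0.625
  J2: p/w = 7/8 = 0.875
  J1: p/w = 8/8 = 1.000
  J3: p/w = 17/7 = 2.429
  J5: p/w = 8/2 = 4.000
  J6: p/w = 15/1 = 15.000
Order: J4 → J2 → J1 → J3 → J5 → J6


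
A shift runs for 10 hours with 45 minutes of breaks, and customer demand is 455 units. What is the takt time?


Available = 10×60 - 45 = 555 min
Takt time = 555 / 455
= 1.22 min/unit


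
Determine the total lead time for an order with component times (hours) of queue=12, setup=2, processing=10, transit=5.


Lead time = queue + setup + processing + transit
= 12 + 2 + 10 + 5
= 29 hours


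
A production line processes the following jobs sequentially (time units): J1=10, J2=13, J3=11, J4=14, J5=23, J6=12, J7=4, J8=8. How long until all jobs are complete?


Sequential makespan: sum all processing times
= 10 + 13 + 11 + 14 + 23 + 12 + 4 + 8
= 95 time units


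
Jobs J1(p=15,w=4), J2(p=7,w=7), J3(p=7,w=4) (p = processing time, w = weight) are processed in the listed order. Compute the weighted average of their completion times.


Completion times:
  J1: C=15, w×C=4×15=60
  J2: C=22, w×C=7×22=154
  J3: C=29, w×C=4×29=116
Sum w×C = 330
Sum w = 15
Weighted avg = 330/15
= 22.00


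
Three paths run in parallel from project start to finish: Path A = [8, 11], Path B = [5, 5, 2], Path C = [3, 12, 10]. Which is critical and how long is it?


Path A: 8 + 11 = 19
Path B: 5 + 5 + 2 = 12
Path C: 3 + 12 + 10 = 25
Critical path = longest = max(19, 12, 25)
= 25 (Path C)


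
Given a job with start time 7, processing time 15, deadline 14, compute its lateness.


Completion = 7 + 15 = 22
Lateness = C - d = 22 - 14
= 8


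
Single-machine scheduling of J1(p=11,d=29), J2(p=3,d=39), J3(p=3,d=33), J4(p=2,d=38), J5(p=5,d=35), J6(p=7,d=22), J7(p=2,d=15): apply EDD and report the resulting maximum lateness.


EDD order: J7 → J6 → J1 → J3 → J5 → J4 → J2
Completion and lateness:
  J7: C=2, d=15, L=2-15=-13
  J6: C=9, d=22, L=9-22=-13
  J1: C=20, d=29, L=20-29=-9
  J3: C=23, d=33, L=23-33=-10
  J5: C=28, d=35, L=28-35=-7
  J4: C=30, d=38, L=30-38=-8
  J2: C=33, d=39, L=33-39=-6
Lmax = max(-13, -13, -9, -10, -7, -8, -6)
= -6


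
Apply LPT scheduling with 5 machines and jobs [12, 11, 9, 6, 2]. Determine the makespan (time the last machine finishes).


Jobs (LPT sorted): [12, 11, 9, 6, 2]
Machines: 5
  J=12 → Machine 1 (load: 0+12=12)
  J=11 → Machine 2 (load: 0+11=11)
  J=9 → Machine 3 (load: 0+9=9)
  J=6 → Machine 4 (load: 0+6=6)
  J=2 → Machine 5 (load: 0+2=2)
Machine loads: [12, 11, 9, 6, 2]
Makespan = max = 12 time units


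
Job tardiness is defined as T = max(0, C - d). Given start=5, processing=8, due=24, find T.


Completion = start + processing = 5 + 8 = 13
Tardiness = max(0, C - d) = max(0, 13 - 24)
= max(0, -11)
= 0


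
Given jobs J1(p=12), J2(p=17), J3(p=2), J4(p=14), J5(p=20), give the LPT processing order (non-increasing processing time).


LPT: sort by longest processing time first
  J5: p=20
  J2: p=17
  J4: p=14
  J1: p=12
  J3: p=2
Order: J5 → J2 → J4 → J1 → J3


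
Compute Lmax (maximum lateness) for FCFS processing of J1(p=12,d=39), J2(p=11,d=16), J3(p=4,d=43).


Lateness per job (L = C - d):
  J1: C=12, d=39, L=-27
  J2: C=23, d=16, L=7
  J3: C=27, d=43, L=-16
Lmax = max(-27, 7, -16)
= 7


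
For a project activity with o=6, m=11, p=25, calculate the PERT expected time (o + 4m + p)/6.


te = (o + 4m + p) / 6
= (6 + 4×11 + 25) / 6
= (6 + 44 + 25) / 6
= 75 / 6
= 12.50


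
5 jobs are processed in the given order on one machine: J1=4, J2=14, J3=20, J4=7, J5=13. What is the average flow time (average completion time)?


Completion times:
  J1: completes at 4
  J2: completes at 18
  J3: completes at 38
  J4: completes at 45
  J5: completes at 58
Sum = 163
Average = 163/5
= 32.60


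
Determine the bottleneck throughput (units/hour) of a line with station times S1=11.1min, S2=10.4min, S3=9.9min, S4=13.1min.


Bottleneck = longest station time
Station times: [11.1, 10.4, 9.9, 13.1]
Max = 13.1 min
Rate = 60 / 13.1
= 4.58 units/hour (bottleneck: 13.1min)


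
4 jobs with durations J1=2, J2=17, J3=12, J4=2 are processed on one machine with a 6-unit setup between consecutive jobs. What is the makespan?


Makespan = Σ processing + (n-1) × setup
= (2 + 17 + 12 + 2) + (4-1)×6
= 33 + 18
= 51 time units


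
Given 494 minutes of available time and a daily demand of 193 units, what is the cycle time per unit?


Cycle time = available time / demand
= 494 / 193
= 2.56 min/unit


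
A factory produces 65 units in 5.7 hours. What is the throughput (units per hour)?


Throughput = units / time
= 65 / 5.7
= 11.4 units/hour


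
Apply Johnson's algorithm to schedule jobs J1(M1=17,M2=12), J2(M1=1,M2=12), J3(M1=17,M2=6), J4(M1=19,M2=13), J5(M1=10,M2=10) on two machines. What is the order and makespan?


Johnson's rule:
Group 1 (M1≤M2, sort by M1): ['J2', 'J5']
Group 2 (M1>M2, sort desc M2): ['J4', 'J1', 'J3']
Sequence: J2 → J5 → J4 → J1 → J3
Makespan calculation:
  J2: M1 done=1, M2 done=13
  J5: M1 done=11, M2 done=23
  J4: M1 done=30, M2 done=43
  J1: M1 done=47, M2 done=59
  J3: M1 done=64, M2 done=70
= Sequence: J2 → J5 → J4 → J1 → J3, Makespan: 70


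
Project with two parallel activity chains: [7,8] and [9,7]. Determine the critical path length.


Path A: 7 + 8 = 15
Path B: 9 + 7 = 16
Critical path = longest = max(15, 16)
= 16 (Path B)


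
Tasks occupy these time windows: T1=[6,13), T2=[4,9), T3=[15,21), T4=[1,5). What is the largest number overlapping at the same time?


Check each time point for overlaps:
  t=4: 2 tasks active (T2, T4)
Max concurrent = 2


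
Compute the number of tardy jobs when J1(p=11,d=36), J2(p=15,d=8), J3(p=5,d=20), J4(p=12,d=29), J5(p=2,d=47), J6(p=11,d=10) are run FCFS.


Completion vs due date:
  J1: C=11, d=36 → on time
  J2: C=26, d=8 → TARDY
  J3: C=31, d=20 → TARDY
  J4: C=43, d=29 → TARDY
  J5: C=45, d=47 → on time
  J6: C=56, d=10 → TARDY
Tardy jobs: J2, J3, J4, J6
Count = 4


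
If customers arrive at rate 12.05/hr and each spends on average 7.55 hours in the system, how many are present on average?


Little's law: L = λ × W
= 12.05 × 7.55
= 90.98


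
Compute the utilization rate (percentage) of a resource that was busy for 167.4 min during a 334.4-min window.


Utilization = busy / total × 100
= 167.4 / 334.4 × 100
= 50.1%


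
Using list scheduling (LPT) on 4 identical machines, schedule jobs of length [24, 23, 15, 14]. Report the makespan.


Jobs (LPT sorted): [24, 23, 15, 14]
Machines: 4
  J=24 → Machine 1 (load: 0+24=24)
  J=23 → Machine 2 (load: 0+23=23)
  J=15 → Machine 3 (load: 0+15=15)
  J=14 → Machine 4 (load: 0+14=14)
Machine loads: [24, 23, 15, 14]
Makespan = max = 24 time units


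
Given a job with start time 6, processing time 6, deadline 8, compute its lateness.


Completion = 6 + 6 = 12
Lateness = C - d = 12 - 8
= 4


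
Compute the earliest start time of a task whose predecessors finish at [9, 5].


ES = max of all predecessor completion times
Predecessors: [9, 5]
ES = max(9, 5)
= 9


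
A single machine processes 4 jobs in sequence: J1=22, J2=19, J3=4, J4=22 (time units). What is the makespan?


Sequential makespan: sum all processing times
= 22 + 19 + 4 + 22
= 67 time units


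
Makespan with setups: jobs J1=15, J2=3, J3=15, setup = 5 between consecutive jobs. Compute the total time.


Makespan = Σ processing + (n-1) × setup
= (15 + 3 + 15) + (3-1)×5
= 33 + 10
= 43 time units


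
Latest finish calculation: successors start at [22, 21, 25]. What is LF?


LF = min of all successor start times
Successors start at: [22, 21, 25]
LF = min(22, 21, 25)
= 21


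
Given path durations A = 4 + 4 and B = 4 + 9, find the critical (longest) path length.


Path A: 4 + 4 = 8
Path B: 4 + 9 = 13
Critical path = longest = max(8, 13)
= 13 (Path B)


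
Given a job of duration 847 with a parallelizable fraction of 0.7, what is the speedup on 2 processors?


Amdahl's law: T_p = T × ((1-p) + p/N)
= 847 × ((1-0.7) + 0.7/2)
= 847 × (0.30 + 0.3500)
= 847 × 0.6500
= 550.55
Speedup = 847/550.55
= 1.54×


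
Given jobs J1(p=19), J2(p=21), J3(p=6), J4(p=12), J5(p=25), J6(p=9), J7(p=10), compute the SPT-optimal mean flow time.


SPT order: J3 → J6 → J7 → J4 → J1 → J2 → J5
Completion times:
  J3: C=6
  J6: C=15
  J7: C=25
  J4: C=37
  J1: C=56
  J2: C=77
  J5: C=102
Sum = 318, n = 7
Mean flow = 318/7
= 45.43


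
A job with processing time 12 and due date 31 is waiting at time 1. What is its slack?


Slack = due - current_time - processing
= 31 - 1 - 12
= 18


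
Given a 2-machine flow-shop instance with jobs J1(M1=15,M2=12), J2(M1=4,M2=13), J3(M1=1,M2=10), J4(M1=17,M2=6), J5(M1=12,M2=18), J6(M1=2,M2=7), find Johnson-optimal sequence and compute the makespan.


Johnson's rule:
Group 1 (M1≤M2, sort by M1): ['J3', 'J6', 'J2', 'J5']
Group 2 (M1>M2, sort desc M2): ['J1', 'J4']
Sequence: J3 → J6 → J2 → J5 → J1 → J4
Makespan calculation:
  J3: M1 done=1, M2 done=11
  J6: M1 done=3, M2 done=18
  J2: M1 done=7, M2 done=31
  J5: M1 done=19, M2 done=49
  J1: M1 done=34, M2 done=61
  J4: M1 done=51, M2 done=67
= Sequence: J3 → J6 → J2 → J5 → J1 → J4, Makespan: 67


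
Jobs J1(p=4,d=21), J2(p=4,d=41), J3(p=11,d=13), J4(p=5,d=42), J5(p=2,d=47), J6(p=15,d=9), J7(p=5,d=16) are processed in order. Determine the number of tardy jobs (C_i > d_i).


Completion vs due date:
  J1: C=4, d=21 → on time
  J2: C=8, d=41 → on time
  J3: C=19, d=13 → TARDY
  J4: C=24, d=42 → on time
  J5: C=26, d=47 → on time
  J6: C=41, d=9 → TARDY
  J7: C=46, d=16 → TARDY
Tardy jobs: J3, J6, J7
Count = 3


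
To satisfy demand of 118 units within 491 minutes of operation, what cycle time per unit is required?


Cycle time = available time / demand
= 491 / 118
= 4.16 min/unit


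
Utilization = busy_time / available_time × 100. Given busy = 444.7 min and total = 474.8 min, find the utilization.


Utilization = busy / total × 100
= 444.7 / 474.8 × 100
= 93.7%


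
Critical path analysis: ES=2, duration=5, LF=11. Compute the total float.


EF = ES + duration = 2 + 5 = 7
LS = LF - duration = 11 - 5 = 6
Total Float = LF - EF = 11 - 7
(or LS - ES = 6 - 2)
= 4


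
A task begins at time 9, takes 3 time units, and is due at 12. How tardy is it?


Completion = start + processing = 9 + 3 = 12
Tardiness = max(0, C - d) = max(0, 12 - 12)
= max(0, 0)
= 0


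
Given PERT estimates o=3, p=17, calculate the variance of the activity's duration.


σ² = ((p - o) / 6)² = (p - o)² / 36
= (17 - 3)² / 36
= 14² / 36
= 196 / 36
= 5.4444


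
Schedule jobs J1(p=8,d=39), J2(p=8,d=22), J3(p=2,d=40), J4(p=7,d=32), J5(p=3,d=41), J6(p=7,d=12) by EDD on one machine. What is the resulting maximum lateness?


EDD order: J6 → J2 → J4 → J1 → J3 → J5
Completion and lateness:
  J6: C=7, d=12, L=7-12=-5
  J2: C=15, d=22, L=15-22=-7
  J4: C=22, d=32, L=22-32=-10
  J1: C=30, d=39, L=30-39=-9
  J3: C=32, d=40, L=32-40=-8
  J5: C=35, d=41, L=35-41=-6
Lmax = max(-5, -7, -10, -9, -8, -6)
= -5


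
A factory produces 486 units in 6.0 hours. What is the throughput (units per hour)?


Throughput = units / time
= 486 / 6.0
= 81.0 units/hour


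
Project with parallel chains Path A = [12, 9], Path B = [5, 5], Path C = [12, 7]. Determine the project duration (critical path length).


Path A: 12 + 9 = 21
Path B: 5 + 5 = 10
Path C: 12 + 7 = 19
Critical path = longest = max(21, 10, 19)
= 21 (Path A)


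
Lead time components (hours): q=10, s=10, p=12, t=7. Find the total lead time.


Lead time = queue + setup + processing + transit
= 10 + 10 + 12 + 7
= 39 hours


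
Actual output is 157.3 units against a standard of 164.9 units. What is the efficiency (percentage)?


Efficiency = (actual / standard) × 100
= (157.3 / 164.9) × 100
= 95.4%


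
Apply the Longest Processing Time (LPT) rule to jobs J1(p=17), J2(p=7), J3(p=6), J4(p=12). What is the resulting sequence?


LPT: sort by longest processing time first
  J1: p=17
  J4: p=12
  J2: p=7
  J3: p=6
Order: J1 → J4 → J2 → J3


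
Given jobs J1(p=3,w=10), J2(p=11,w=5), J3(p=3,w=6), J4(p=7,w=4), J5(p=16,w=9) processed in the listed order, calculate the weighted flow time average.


Completion times:
  J1: C=3, w×C=10×3=30
  J2: C=14, w×C=5×14=70
  J3: C=17, w×C=6×17=102
  J4: C=24, w×C=4×24=96
  J5: C=40, w×C=9×40=360
Sum w×C = 658
Sum w = 34
Weighted avg = 658/34
= 19.35


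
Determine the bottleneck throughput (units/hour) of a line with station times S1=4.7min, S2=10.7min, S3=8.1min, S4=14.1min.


Bottleneck = longest station time
Station times: [4.7, 10.7, 8.1, 14.1]
Max = 14.1 min
Rate = 60 / 14.1
= 4.26 units/hour (bottleneck: 14.1min)


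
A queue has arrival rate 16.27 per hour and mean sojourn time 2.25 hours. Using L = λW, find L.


Little's law: L = λ × W
= 16.27 × 2.25
= 36.61


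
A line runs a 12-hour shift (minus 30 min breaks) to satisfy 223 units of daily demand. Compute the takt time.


Available = 12×60 - 30 = 690 min
Takt time = 690 / 223
= 3.09 min/unit


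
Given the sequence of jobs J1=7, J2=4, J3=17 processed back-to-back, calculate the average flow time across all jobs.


Completion times:
  J1: completes at 7
  J2: completes at 11
  J3: completes at 28
Sum = 46
Average = 46/3
= 15.33


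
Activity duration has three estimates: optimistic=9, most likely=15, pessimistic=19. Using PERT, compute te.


te = (o + 4m + p) / 6
= (9 + 4×15 + 19) / 6
= (9 + 60 + 19) / 6
= 88 / 6
= 14.67


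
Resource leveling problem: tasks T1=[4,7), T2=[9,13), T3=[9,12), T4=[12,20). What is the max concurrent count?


Check each time point for overlaps:
  t=9: 2 tasks active (T2, T3)
Max concurrent = 2


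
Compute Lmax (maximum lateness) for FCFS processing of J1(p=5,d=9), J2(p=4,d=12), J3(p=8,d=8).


Lateness per job (L = C - d):
  J1: C=5, d=9, L=-4
  J2: C=9, d=12, L=-3
  J3: C=17, d=8, L=9
Lmax = max(-4, -3, 9)
= 9


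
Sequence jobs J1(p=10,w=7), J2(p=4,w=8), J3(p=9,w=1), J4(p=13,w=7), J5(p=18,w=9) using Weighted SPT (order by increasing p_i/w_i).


WSPT (Smith's rule): sort by p/w ascending
  J2: p/w = 4/8 = 0.500
  J1: p/w = 10/7 = 1.429
  J4: p/w = 13/7 = 1.857
  J5: p/w = 18/9 = 2.000
  J3: p/w = 9/1 = 9.000
Order: J2 → J1 → J4 → J5 → J3


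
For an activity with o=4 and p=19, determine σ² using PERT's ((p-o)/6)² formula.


σ² = ((p - o) / 6)² = (p - o)² / 36
= (19 - 4)² / 36
= 15² / 36
= 225 / 36
= 6.2500


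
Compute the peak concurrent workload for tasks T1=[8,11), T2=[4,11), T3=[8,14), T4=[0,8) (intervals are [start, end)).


Check each time point for overlaps:
  t=8: 3 tasks active (T1, T2, T3)
Max concurrent = 3


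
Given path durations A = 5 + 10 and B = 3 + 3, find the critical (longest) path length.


Path A: 5 + 10 = 15
Path B: 3 + 3 = 6
Critical path = longest = max(15, 6)
= 15 (Path A)


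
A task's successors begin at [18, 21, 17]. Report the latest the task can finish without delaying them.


LF = min of all successor start times
Successors start at: [18, 21, 17]
LF = min(18, 21, 17)
= 17


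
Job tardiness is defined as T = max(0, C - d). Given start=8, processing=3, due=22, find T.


Completion = start + processing = 8 + 3 = 11
Tardiness = max(0, C - d) = max(0, 11 - 22)
= max(0, -11)
= 0


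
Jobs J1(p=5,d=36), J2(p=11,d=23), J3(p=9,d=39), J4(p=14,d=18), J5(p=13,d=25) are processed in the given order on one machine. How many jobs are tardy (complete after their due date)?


Completion vs due date:
  J1: C=5, d=36 → on time
  J2: C=16, d=23 → on time
  J3: C=25, d=39 → on time
  J4: C=39, d=18 → TARDY
  J5: C=52, d=25 → TARDY
Tardy jobs: J4, J5
Count = 2


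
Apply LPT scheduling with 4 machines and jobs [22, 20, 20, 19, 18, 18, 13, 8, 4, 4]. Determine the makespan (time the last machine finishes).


Jobs (LPT sorted): [22, 20, 20, 19, 18, 18, 13, 8, 4, 4]
Machines: 4
  J=22 → Machine 1 (load: 0+22=22)
  J=20 → Machine 2 (load: 0+20=20)
  J=20 → Machine 3 (load: 0+20=20)
  J=19 → Machine 4 (load: 0+19=19)
  J=18 → Machine 4 (load: 19+18=37)
  J=18 → Machine 2 (load: 20+18=38)
  J=13 → Machine 3 (load: 20+13=33)
  J=8 → Machine 1 (load: 22+8=30)
  J=4 → Machine 1 (load: 30+4=34)
  J=4 → Machine 3 (load: 33+4=37)
Machine loads: [34, 38, 37, 37]
Makespan = max = 38 time units


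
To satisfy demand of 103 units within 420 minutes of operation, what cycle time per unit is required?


Cycle time = available time / demand
= 420 / 103
= 4.08 min/unit


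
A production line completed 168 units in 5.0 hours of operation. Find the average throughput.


Throughput = units / time
= 168 / 5.0
= 33.6 units/hour


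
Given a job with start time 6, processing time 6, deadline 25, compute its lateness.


Completion = 6 + 6 = 12
Lateness = C - d = 12 - 25
= -13


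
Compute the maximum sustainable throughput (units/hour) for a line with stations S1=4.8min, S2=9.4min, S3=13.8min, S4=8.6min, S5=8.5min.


Bottleneck = longest station time
Station times: [4.8, 9.4, 13.8, 8.6, 8.5]
Max = 13.8 min
Rate = 60 / 13.8
= 4.35 units/hour (bottleneck: 13.8min)


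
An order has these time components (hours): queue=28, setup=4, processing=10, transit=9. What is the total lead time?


Lead time = queue + setup + processing + transit
= 28 + 4 + 10 + 9
= 51 hours


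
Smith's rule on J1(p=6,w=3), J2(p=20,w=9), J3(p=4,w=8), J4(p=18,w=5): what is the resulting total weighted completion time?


WSPT order (by p/w): J3 → J1 → J2 → J4
  J3: C=4, w·C=8×4=32
  J1: C=10, w·C=3×10=30
  J2: C=30, w·C=9×30=270
  J4: C=48, w·C=5×48=240
Σ w·C = 572
= 572


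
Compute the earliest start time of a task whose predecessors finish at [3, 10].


ES = max of all predecessor completion times
Predecessors: [3, 10]
ES = max(3, 10)
= 10


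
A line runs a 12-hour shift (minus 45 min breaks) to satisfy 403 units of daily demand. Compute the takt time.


Available = 12×60 - 45 = 675 min
Takt time = 675 / 403
= 1.67 min/unit


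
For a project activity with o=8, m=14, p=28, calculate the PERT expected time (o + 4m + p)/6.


te = (o + 4m + p) / 6
= (8 + 4×14 + 28) / 6
= (8 + 56 + 28) / 6
= 92 / 6
= 15.33


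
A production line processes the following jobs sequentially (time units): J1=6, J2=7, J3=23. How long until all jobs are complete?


Sequential makespan: sum all processing times
= 6 + 7 + 23
= 36 time units


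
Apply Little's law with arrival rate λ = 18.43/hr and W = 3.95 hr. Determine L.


Little's law: L = λ × W
= 18.43 × 3.95
= 72.80


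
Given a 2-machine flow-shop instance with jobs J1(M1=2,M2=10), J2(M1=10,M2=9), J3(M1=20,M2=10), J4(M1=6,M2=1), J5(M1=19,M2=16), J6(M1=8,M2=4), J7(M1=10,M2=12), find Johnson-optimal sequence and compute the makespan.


Johnson's rule:
Group 1 (M1≤M2, sort by M1): ['J1', 'J7']
Group 2 (M1>M2, sort desc M2): ['J5', 'J3', 'J2', 'J6', 'J4']
Sequence: J1 → J7 → J5 → J3 → J2 → J6 → J4
Makespan calculation:
  J1: M1 done=2, M2 done=12
  J7: M1 done=12, M2 done=24
  J5: M1 done=31, M2 done=47
  J3: M1 done=51, M2 done=61
  J2: M1 done=61, M2 done=70
  J6: M1 done=69, M2 done=74
  J4: M1 done=75, M2 done=76
= Sequence: J1 → J7 → J5 → J3 → J2 → J6 → J4, Makespan: 76


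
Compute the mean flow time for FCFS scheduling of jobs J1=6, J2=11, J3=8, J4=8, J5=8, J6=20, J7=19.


Completion times:
  J1: completes at 6
  J2: completes at 17
  J3: completes at 25
  J4: completes at 33
  J5: completes at 41
  J6: completes at 61
  J7: completes at 80
Sum = 263
Average = 263/7
= 37.57


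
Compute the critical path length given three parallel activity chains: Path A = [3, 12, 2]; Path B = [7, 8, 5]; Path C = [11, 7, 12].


Path A: 3 + 12 + 2 = 17
Path B: 7 + 8 + 5 = 20
Path C: 11 + 7 + 12 = 30
Critical path = longest = max(17, 20, 30)
= 30 (Path C)


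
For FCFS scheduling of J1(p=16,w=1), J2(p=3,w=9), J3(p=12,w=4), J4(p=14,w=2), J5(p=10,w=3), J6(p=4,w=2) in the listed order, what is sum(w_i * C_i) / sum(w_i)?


Completion times:
  J1: C=16, w×C=1×16=16
  J2: C=19, w×C=9×19=171
  J3: C=31, w×C=4×31=124
  J4: C=45, w×C=2×45=90
  J5: C=55, w×C=3×55=165
  J6: C=59, w×C=2×59=118
Sum w×C = 684
Sum w = 21
Weighted avg = 684/21
= 32.57


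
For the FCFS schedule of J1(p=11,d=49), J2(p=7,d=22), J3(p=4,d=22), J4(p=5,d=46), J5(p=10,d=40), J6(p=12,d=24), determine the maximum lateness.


Lateness per job (L = C - d):
  J1: C=11, d=49, L=-38
  J2: C=18, d=22, L=-4
  J3: C=22, d=22, L=0
  J4: C=27, d=46, L=-19
  J5: C=37, d=40, L=-3
  J6: C=49, d=24, L=25
Lmax = max(-38, -4, 0, -19, -3, 25)
= 25


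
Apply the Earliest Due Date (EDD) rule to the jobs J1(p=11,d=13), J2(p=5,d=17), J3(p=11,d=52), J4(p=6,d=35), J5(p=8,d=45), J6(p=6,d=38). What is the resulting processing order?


EDD: sort by earliest due date
  J1: d=13, p=11
  J2: d=17, p=5
  J4: d=35, p=6
  J6: d=38, p=6
  J5: d=45, p=8
  J3: d=52, p=11
Order: J1 → J2 → J4 → J6 → J5 → J3


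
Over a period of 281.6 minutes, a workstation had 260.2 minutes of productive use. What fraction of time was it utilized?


Utilization = busy / total × 100
= 260.2 / 281.6 × 100
= 92.4%


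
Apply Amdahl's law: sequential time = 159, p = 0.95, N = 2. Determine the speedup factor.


Amdahl's law: T_p = T × ((1-p) + p/N)
= 159 × ((1-0.95) + 0.95/2)
= 159 × (0.05 + 0.4750)
= 159 × 0.5250
= 83.48
Speedup = 159/83.48
= 1.90×


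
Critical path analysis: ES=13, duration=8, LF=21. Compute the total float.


EF = ES + duration = 13 + 8 = 21
LS = LF - duration = 21 - 8 = 13
Total Float = LF - EF = 21 - 21
(or LS - ES = 13 - 13)
= 0


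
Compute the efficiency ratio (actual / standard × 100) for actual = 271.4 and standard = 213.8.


Efficiency = (actual / standard) × 100
= (271.4 / 213.8) × 100
= 126.9%


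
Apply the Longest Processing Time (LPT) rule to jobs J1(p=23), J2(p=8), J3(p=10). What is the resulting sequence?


LPT: sort by longest processing time first
  J1: p=23
  J3: p=10
  J2: p=8
Order: J1 → J3 → J2


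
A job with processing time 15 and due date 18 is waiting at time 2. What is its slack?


Slack = due - current_time - processing
= 18 - 2 - 15
= 1


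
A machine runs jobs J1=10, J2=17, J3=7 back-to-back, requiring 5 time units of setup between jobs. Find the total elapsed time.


Makespan = Σ processing + (n-1) × setup
= (10 + 17 + 7) + (3-1)×5
= 34 + 10
= 44 time units


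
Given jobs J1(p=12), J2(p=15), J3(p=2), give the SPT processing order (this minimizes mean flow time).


SPT: sort by shortest processing time
  J3: p=2
  J1: p=12
  J2: p=15
Order: J3 → J1 → J2


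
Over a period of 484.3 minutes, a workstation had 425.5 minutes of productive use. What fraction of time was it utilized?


Utilization = busy / total × 100
= 425.5 / 484.3 × 100
= 87.9%


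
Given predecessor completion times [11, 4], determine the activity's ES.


ES = max of all predecessor completion times
Predecessors: [11, 4]
ES = max(11, 4)
= 11


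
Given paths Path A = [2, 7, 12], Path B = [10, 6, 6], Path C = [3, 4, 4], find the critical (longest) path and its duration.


Path A: 2 + 7 + 12 = 21
Path B: 10 + 6 + 6 = 22
Path C: 3 + 4 + 4 = 11
Critical path = longest = max(21, 22, 11)
= 22 (Path B)


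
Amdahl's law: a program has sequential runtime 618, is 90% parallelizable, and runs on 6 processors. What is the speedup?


Amdahl's law: T_p = T × ((1-p) + p/N)
= 618 × ((1-0.9) + 0.9/6)
= 618 × (0.10 + 0.1500)
= 618 × 0.2500
= 154.50
Speedup = 618/154.50
= 4.00×


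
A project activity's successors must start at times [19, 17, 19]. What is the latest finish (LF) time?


LF = min of all successor start times
Successors start at: [19, 17, 19]
LF = min(19, 17, 19)
= 17


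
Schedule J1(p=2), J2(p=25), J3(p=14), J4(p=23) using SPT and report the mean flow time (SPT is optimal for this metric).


SPT order: J1 → J3 → J4 → J2
Completion times:
  J1: C=2
  J3: C=16
  J4: C=39
  J2: C=64
Sum = 121, n = 4
Mean flow = 121/4
= 30.25


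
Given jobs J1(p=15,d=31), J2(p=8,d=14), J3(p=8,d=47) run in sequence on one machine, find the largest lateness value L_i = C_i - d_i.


Lateness per job (L = C - d):
  J1: C=15, d=31, L=-16
  J2: C=23, d=14, L=9
  J3: C=31, d=47, L=-16
Lmax = max(-16, 9, -16)
= 9


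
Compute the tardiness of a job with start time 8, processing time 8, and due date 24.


Completion = start + processing = 8 + 8 = 16
Tardiness = max(0, C - d) = max(0, 16 - 24)
= max(0, -8)
= 0


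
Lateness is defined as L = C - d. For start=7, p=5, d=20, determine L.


Completion = 7 + 5 = 12
Lateness = C - d = 12 - 20
= -8


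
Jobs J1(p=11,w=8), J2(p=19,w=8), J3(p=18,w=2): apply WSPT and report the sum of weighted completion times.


WSPT order (by p/w): J1 → J2 → J3
  J1: C=11, w·C=8×11=88
  J2: C=30, w·C=8×30=240
  J3: C=48, w·C=2×48=96
Σ w·C = 424
= 424


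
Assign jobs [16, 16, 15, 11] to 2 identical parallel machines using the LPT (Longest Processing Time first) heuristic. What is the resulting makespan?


Jobs (LPT sorted): [16, 16, 15, 11]
Machines: 2
  J=16 → Machine 1 (load: 0+16=16)
  J=16 → Machine 2 (load: 0+16=16)
  J=15 → Machine 1 (load: 16+15=31)
  J=11 → Machine 2 (load: 16+11=27)
Machine loads: [31, 27]
Makespan = max = 31 time units


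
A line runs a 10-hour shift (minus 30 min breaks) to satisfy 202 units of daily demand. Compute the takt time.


Available = 10×60 - 30 = 570 min
Takt time = 570 / 202
= 2.82 min/unit


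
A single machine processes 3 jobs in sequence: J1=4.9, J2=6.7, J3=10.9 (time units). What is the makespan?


Sequential makespan: sum all processing times
= 4.9 + 6.7 + 10.9
= 22.5 time units


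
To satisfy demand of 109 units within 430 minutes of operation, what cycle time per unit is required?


Cycle time = available time / demand
= 430 / 109
= 3.94 min/unit


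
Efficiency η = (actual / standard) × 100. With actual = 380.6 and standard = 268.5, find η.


Efficiency = (actual / standard) × 100
= (380.6 / 268.5) × 100
= 141.8%


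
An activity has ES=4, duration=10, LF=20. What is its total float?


EF = ES + duration = 4 + 10 = 14
LS = LF - duration = 20 - 10 = 10
Total Float = LF - EF = 20 - 14
(or LS - ES = 10 - 4)
= 6


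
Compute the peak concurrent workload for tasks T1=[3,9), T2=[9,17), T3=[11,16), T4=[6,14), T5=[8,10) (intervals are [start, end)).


Check each time point for overlaps:
  t=8: 3 tasks active (T1, T4, T5)
Max concurrent = 3


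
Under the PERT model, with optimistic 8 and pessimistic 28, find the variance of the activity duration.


σ² = ((p - o) / 6)² = (p - o)² / 36
= (28 - 8)² / 36
= 20² / 36
= 400 / 36
= 11.1111


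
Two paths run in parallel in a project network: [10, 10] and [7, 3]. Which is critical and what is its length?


Path A: 10 + 10 = 20
Path B: 7 + 3 = 10
Critical path = longest = max(20, 10)
= 20 (Path A)


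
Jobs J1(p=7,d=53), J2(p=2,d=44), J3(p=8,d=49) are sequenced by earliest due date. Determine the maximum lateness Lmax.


EDD order: J2 → J3 → J1
Completion and lateness:
  J2: C=2, d=44, L=2-44=-42
  J3: C=10, d=49, L=10-49=-39
  J1: C=17, d=53, L=17-53=-36
Lmax = max(-42, -39, -36)
= -36


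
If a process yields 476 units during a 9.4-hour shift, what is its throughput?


Throughput = units / time
= 476 / 9.4
= 50.6 units/hour


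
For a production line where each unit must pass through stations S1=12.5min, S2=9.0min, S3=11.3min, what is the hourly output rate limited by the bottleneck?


Bottleneck = longest station time
Station times: [12.5, 9.0, 11.3]
Max = 12.5 min
Rate = 60 / 12.5
= 4.80 units/hour (bottleneck: 12.5min)


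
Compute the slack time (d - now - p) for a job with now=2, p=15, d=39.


Slack = due - current_time - processing
= 39 - 2 - 15
= 22


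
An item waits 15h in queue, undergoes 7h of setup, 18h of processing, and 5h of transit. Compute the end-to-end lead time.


Lead time = queue + setup + processing + transit
= 15 + 7 + 18 + 5
= 45 hours


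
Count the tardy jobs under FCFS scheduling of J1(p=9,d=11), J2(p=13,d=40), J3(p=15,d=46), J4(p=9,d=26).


Completion vs due date:
  J1: C=9, d=11 → on time
  J2: C=22, d=40 → on time
  J3: C=37, d=46 → on time
  J4: C=46, d=26 → TARDY
Tardy jobs: J4
Count = 1


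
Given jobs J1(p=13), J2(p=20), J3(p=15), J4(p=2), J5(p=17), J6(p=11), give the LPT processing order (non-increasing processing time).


LPT: sort by longest processing time first
  J2: p=20
  J5: p=17
  J3: p=15
  J1: p=13
  J6: p=11
  J4: p=2
Order: J2 → J5 → J3 → J1 → J6 → J4


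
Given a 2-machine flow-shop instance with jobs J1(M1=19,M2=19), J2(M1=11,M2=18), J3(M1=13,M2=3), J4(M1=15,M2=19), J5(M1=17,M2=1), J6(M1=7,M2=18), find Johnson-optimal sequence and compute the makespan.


Johnson's rule:
Group 1 (M1≤M2, sort by M1): ['J6', 'J2', 'J4', 'J1']
Group 2 (M1>M2, sort desc M2): ['J3', 'J5']
Sequence: J6 → J2 → J4 → J1 → J3 → J5
Makespan calculation:
  J6: M1 done=7, M2 done=25
  J2: M1 done=18, M2 done=43
  J4: M1 done=33, M2 done=62
  J1: M1 done=52, M2 done=81
  J3: M1 done=65, M2 done=84
  J5: M1 done=82, M2 done=85
= Sequence: J6 → J2 → J4 → J1 → J3 → J5, Makespan: 85


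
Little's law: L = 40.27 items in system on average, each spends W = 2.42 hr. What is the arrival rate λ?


Little's law: L = λW → λ = L / W
= 40.27 / 2.42
= 16.64 per hour


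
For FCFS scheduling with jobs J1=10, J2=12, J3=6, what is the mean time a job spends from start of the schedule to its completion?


Completion times:
  J1: completes at 10
  J2: completes at 22
  J3: completes at 28
Sum = 60
Average = 60/3
= 20.00


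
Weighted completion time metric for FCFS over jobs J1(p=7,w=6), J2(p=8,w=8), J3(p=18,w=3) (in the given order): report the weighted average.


Completion times:
  J1: C=7, w×C=6×7=42
  J2: C=15, w×C=8×15=120
  J3: C=33, w×C=3×33=99
Sum w×C = 261
Sum w = 17
Weighted avg = 261/17
= 15.35


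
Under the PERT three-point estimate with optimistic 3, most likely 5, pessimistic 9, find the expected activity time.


te = (o + 4m + p) / 6
= (3 + 4×5 + 9) / 6
= (3 + 20 + 9) / 6
= 32 / 6
= 5.33


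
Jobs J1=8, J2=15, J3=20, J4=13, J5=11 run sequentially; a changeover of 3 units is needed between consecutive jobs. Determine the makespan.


Makespan = Σ processing + (n-1) × setup
= (8 + 15 + 20 + 13 + 11) + (5-1)×3
= 67 + 12
= 79 time units


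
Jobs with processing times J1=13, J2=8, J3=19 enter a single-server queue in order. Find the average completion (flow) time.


Completion times:
  J1: completes at 13
  J2: completes at 21
  J3: completes at 40
Sum = 74
Average = 74/3
= 24.67


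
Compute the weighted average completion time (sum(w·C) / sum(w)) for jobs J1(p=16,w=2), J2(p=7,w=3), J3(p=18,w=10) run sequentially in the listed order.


Completion times:
  J1: C=16, w×C=2×16=32
  J2: C=23, w×C=3×23=69
  J3: C=41, w×C=10×41=410
Sum w×C = 511
Sum w = 15
Weighted avg = 511/15
= 34.07


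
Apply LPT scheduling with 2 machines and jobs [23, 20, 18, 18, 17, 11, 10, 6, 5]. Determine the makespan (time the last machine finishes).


Jobs (LPT sorted): [23, 20, 18, 18, 17, 11, 10, 6, 5]
Machines: 2
  J=23 → Machine 1 (load: 0+23=23)
  J=20 → Machine 2 (load: 0+20=20)
  J=18 → Machine 2 (load: 20+18=38)
  J=18 → Machine 1 (load: 23+18=41)
  J=17 → Machine 2 (load: 38+17=55)
  J=11 → Machine 1 (load: 41+11=52)
  J=10 → Machine 1 (load: 52+10=62)
  J=6 → Machine 2 (load: 55+6=61)
  J=5 → Machine 2 (load: 61+5=66)
Machine loads: [62, 66]
Makespan = max = 66 time units


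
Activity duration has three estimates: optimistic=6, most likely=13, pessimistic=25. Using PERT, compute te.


te = (o + 4m + p) / 6
= (6 + 4×13 + 25) / 6
= (6 + 52 + 25) / 6
= 83 / 6
= 13.83


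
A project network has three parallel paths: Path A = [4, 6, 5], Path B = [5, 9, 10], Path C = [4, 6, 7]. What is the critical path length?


Path A: 4 + 6 + 5 = 15
Path B: 5 + 9 + 10 = 24
Path C: 4 + 6 + 7 = 17
Critical path = longest = max(15, 24, 17)
= 24 (Path B)


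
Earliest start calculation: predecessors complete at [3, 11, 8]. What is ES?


ES = max of all predecessor completion times
Predecessors: [3, 11, 8]
ES = max(3, 11, 8)
= 11
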